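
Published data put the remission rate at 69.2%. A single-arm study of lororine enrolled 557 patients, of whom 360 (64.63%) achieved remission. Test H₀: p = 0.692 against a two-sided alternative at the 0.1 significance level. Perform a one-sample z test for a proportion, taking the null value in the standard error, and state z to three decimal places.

z = -2.335

p̂ = 360/557 ≈ 0.64632.
Standard error under H₀: √(0.692×0.308/557) = 0.01956.
z = (0.64632 − 0.692)/0.01956 = -0.04568/0.01956 = -2.335.
p-value = 2·P(Z > 2.335) ≈ 0.0195; since p < α = 0.1, reject H₀.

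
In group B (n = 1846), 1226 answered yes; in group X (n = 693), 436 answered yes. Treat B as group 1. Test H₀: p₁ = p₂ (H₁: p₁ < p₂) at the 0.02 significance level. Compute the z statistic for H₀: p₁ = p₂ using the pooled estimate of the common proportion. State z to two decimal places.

p̂₁ = 1226/1846 ≈ 0.6641, p̂₂ = 436/693 ≈ 0.6291.
Pooled p̂ = (1226+436)/(1846+693) = 1662/2539 = 0.6546.
SE = √(p̂(1−p̂)(1/n₁+1/n₂)) = √(0.6546·0.3454·0.00198471) = √(0.000448748) = 0.0212.
z = (0.6641 − 0.6291)/0.0212 = 0.0350/0.0212 = 1.65.
p-value = P(Z < 1.652) ≈ 0.9507; since p > α = 0.02, fail to reject H₀.

z = 1.65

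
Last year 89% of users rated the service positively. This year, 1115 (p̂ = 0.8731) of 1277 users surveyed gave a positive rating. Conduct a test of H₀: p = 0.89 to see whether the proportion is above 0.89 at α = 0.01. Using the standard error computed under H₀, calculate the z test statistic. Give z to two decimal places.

p̂ = 1115/1277 ≈ 0.873140.
SE = √(p₀(1−p₀)/n) = √(0.0979/1277) = 0.008756.
z = (0.873140 − 0.89)/0.008756 = -0.016860/0.008756 = -1.93.
p-value = P(Z > -1.926) ≈ 0.9729, so at α = 0.01 we fail to reject H₀.

z = -1.93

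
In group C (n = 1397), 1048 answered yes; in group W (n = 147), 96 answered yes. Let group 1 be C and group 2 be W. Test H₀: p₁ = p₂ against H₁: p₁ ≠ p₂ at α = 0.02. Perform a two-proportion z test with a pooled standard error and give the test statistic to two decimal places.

z = 2.56

p̂₁ = 1048/1397 ≈ 0.7502, p̂₂ = 96/147 ≈ 0.6531.
Pooled p̂ = (1048+96)/(1397+147) = 1144/1544 = 0.7409.
SE = √(p̂(1−p̂)(1/n₁+1/n₂)) = √(0.7409·0.2591·0.00751854) = √(0.00144319) = 0.0380.
z = (0.7502 − 0.6531)/0.0380 = 0.0971/0.0380 = 2.56.
Two-sided p-value ≈ 2·Φ(−2.556) = 0.0106, so at α = 0.02 we reject H₀.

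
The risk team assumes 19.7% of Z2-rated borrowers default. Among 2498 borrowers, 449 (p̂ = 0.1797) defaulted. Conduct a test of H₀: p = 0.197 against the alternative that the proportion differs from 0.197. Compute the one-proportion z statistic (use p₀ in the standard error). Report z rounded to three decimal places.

z = -2.168

p̂ = 449/2498 = 0.17974.
Standard error under H₀: √(0.197×0.803/2498) = 0.00796.
z = (0.17974 − 0.197)/0.00796 = -0.01726/0.00796 = -2.168.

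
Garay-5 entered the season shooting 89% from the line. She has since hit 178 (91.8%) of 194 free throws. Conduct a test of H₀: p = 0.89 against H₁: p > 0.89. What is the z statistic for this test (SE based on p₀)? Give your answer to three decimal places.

z = 1.225

p̂ = 178/194 = 0.917526.
Under H₀, SE = √(0.89·0.11/194) = √(0.000504639) = 0.022464.
z = (0.917526 − 0.89)/0.022464 = 0.027526/0.022464 = 1.225.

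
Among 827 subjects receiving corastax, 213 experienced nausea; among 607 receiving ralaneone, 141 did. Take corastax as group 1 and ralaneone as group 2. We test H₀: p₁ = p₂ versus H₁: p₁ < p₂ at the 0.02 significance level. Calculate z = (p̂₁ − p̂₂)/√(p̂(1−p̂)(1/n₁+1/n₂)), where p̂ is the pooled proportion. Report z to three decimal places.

z = 1.096

p̂₁ = 213/827 = 0.25756, p̂₂ = 141/607 = 0.23229.
Pooled p̂ = (213+141)/(827+607) = 354/1434 = 0.24686.
SE = √(0.185921 × 0.00285664) = 0.02305.
z = (0.25756 − 0.23229)/0.02305 = 0.02527/0.02305 = 1.096.
p-value = P(Z < 1.096) ≈ 0.8635. With α = 0.02, fail to reject H₀.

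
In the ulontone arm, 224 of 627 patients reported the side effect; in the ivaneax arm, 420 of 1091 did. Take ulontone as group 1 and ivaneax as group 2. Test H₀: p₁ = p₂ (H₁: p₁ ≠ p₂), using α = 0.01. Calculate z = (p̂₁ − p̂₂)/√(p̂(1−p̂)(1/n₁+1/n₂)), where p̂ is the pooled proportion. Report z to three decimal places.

z = -1.142

p̂₁ = 224/627 = 0.35726, p̂₂ = 420/1091 = 0.38497.
Pooled p̂ = (224+420)/(627+1091) = 644/1718 = 0.37485.
SE = √(p̂(1−p̂)(1/n₁+1/n₂)) = √(0.37485·0.62515·0.00251149) = √(0.000588538) = 0.02426.
z = (0.35726 − 0.38497)/0.02426 = -0.02771/0.02426 = -1.142.
Two-sided p-value ≈ 2·Φ(−1.142) = 0.2533. With α = 0.01, fail to reject H₀.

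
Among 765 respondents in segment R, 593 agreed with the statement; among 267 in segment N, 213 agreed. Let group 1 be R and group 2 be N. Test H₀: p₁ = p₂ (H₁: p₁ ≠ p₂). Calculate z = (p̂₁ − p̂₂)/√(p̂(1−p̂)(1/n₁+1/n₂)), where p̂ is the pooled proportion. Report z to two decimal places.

z = -0.77

p̂₁ = 593/765 ≈ 0.7752, p̂₂ = 213/267 ≈ 0.7978.
Pooled p̂ = (593+213)/(765+267) = 806/1032 = 0.7810.
SE = √(p̂(1−p̂)(1/n₁+1/n₂)) = √(0.7810·0.2190·0.00505251) = √(0.000864154) = 0.0294.
z = (0.7752 − 0.7978)/0.0294 = -0.0226/0.0294 = -0.77.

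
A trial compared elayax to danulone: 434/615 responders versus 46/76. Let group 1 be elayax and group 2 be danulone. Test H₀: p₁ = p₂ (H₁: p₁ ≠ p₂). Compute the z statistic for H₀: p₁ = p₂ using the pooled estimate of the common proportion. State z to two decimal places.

p̂₁ = 434/615 = 0.7057, p̂₂ = 46/76 = 0.6053.
Pooled p̂ = (434+46)/(615+76) = 480/691 = 0.6946.
SE = √(p̂(1−p̂)(1/n₁+1/n₂)) = √(0.6946·0.3054·0.0147839) = √(0.00313586) = 0.0560.
z = (0.7057 − 0.6053)/0.0560 = 0.1004/0.0560 = 1.79.

z = 1.79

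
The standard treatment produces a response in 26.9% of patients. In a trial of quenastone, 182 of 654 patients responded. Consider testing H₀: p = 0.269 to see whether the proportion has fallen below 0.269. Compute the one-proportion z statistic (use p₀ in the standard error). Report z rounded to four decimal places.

z = 0.5356

p̂ = 182/654 ≈ 0.278287.
Under H₀, SE = √(0.269·0.731/654) = √(0.000300671) = 0.017340.
z = (0.278287 − 0.269)/0.017340 = 0.009287/0.017340 = 0.5356.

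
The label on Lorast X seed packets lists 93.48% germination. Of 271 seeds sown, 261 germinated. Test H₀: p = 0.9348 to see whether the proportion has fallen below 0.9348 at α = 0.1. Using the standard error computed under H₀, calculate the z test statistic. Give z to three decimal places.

z = 1.887

p̂ = 261/271 = 0.96310.
Standard error under H₀: √(0.9348×0.0652/271) = 0.01500.
z = (0.96310 − 0.9348)/0.01500 = 0.02830/0.01500 = 1.887.
p-value = P(Z < 1.887) ≈ 0.9704. With α = 0.1, fail to reject H₀.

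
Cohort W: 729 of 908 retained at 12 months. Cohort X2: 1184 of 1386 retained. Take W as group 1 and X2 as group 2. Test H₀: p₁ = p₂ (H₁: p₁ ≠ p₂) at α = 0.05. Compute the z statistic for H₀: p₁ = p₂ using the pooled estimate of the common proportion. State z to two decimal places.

p̂₁ = 729/908 = 0.8029, p̂₂ = 1184/1386 = 0.8543.
Pooled p̂ = (729+1184)/(908+1386) = 1913/2294 = 0.8339.
SE = √(p̂(1−p̂)(1/n₁+1/n₂)) = √(0.8339·0.1661·0.00182282) = √(0.000252463) = 0.0159.
z = (0.8029 − 0.8543)/0.0159 = -0.0514/0.0159 = -3.23.
Two-sided p-value ≈ 2·Φ(−3.235) = 0.0012. With α = 0.05, reject H₀.

z = -3.23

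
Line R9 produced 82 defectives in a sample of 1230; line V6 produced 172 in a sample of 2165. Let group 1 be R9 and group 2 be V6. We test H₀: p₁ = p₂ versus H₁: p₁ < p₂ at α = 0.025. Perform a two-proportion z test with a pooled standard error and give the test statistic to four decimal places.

z = -1.3603

p̂₁ = 82/1230 ≈ 0.066667, p̂₂ = 172/2165 ≈ 0.079446.
Pooled p̂ = (82+172)/(1230+2165) = 254/3395 = 0.074816.
SE = √(0.0692185 × 0.0012749) = 0.009394.
z = (0.066667 − 0.079446)/0.009394 = -0.012779/0.009394 = -1.3603.
p-value = P(Z < -1.360) ≈ 0.0869. With α = 0.025, fail to reject H₀.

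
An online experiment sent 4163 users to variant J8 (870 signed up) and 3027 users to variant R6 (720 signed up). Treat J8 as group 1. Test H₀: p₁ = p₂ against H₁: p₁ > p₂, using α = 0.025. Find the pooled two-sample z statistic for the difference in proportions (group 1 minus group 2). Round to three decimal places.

z = -2.913

p̂₁ = 870/4163 = 0.208984, p̂₂ = 720/3027 = 0.237859.
Pooled p̂ = (870+720)/(4163+3027) = 1590/7190 = 0.221140.
SE = √(p̂(1−p̂)(1/n₁+1/n₂)) = √(0.221140·0.778860·0.000570571) = √(9.82737e-05) = 0.009913.
z = (0.208984 − 0.237859)/0.009913 = -0.028875/0.009913 = -2.913.
p-value = P(Z > -2.913) ≈ 0.9982; since p > α = 0.025, fail to reject H₀.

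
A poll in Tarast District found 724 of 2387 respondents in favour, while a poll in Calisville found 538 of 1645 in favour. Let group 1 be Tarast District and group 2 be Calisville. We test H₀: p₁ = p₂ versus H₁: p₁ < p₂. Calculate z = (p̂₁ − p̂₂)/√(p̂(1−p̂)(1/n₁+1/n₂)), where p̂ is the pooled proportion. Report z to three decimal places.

z = -1.598

p̂₁ = 724/2387 = 0.30331, p̂₂ = 538/1645 = 0.32705.
Pooled p̂ = (724+538)/(2387+1645) = 1262/4032 = 0.31300.
SE = √(p̂(1−p̂)(1/n₁+1/n₂)) = √(0.31300·0.68700·0.00102684) = √(0.000220801) = 0.01486.
z = (0.30331 − 0.32705)/0.01486 = -0.02374/0.01486 = -1.598.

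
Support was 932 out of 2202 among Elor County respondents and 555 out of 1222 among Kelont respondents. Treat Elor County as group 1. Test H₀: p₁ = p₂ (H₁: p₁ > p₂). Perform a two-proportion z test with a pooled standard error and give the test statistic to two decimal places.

z = -1.75

p̂₁ = 932/2202 ≈ 0.4233, p̂₂ = 555/1222 ≈ 0.4542.
Pooled p̂ = (932+555)/(2202+1222) = 1487/3424 = 0.4343.
SE = √(0.245682 × 0.00127246) = 0.0177.
z = (0.4233 − 0.4542)/0.0177 = -0.0309/0.0177 = -1.75.
p-value = P(Z > -1.749) ≈ 0.9598.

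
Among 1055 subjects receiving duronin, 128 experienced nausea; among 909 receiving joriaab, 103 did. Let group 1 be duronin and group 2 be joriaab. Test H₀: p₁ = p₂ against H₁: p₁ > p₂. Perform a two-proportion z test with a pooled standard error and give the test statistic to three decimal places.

z = 0.550

p̂₁ = 128/1055 ≈ 0.12133, p̂₂ = 103/909 ≈ 0.11331.
Pooled p̂ = (128+103)/(1055+909) = 231/1964 = 0.11762.
SE = √(0.103783 × 0.00204798) = 0.01458.
z = (0.12133 − 0.11331)/0.01458 = 0.00802/0.01458 = 0.550.
p-value = P(Z > 0.550) ≈ 0.2912.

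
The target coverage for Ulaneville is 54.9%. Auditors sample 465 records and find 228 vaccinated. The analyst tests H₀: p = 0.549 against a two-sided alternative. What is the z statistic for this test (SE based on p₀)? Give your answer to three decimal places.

z = -2.543

p̂ = 228/465 ≈ 0.490323.
SE = √(p₀(1−p₀)/n) = √(0.2476/465) = 0.023075.
z = (0.490323 − 0.549)/0.023075 = -0.058677/0.023075 = -2.543.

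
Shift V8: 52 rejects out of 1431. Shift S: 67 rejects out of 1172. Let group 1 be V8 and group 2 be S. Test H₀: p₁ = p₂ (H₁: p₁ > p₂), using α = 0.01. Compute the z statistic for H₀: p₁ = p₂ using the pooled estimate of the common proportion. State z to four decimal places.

z = -2.5313

p̂₁ = 52/1431 = 0.0363382, p̂₂ = 67/1172 = 0.0571672.
Pooled p̂ = (52+67)/(1431+1172) = 119/2603 = 0.0457165.
SE = √(p̂(1−p̂)(1/n₁+1/n₂)) = √(0.0457165·0.9542835·0.00155205) = √(6.77107e-05) = 0.0082286.
z = (0.0363382 − 0.0571672)/0.0082286 = -0.0208290/0.0082286 = -2.5313.
p-value = P(Z > -2.531) ≈ 0.9943; since p > α = 0.01, fail to reject H₀.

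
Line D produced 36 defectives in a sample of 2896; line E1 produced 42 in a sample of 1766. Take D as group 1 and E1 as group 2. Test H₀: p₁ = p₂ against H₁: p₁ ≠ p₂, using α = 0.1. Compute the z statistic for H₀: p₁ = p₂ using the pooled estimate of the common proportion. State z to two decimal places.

z = -2.93

p̂₁ = 36/2896 ≈ 0.01243, p̂₂ = 42/1766 ≈ 0.02378.
Pooled p̂ = (36+42)/(2896+1766) = 78/4662 = 0.01673.
SE = √(0.0164511 × 0.000911555) = 0.00387.
z = (0.01243 − 0.02378)/0.00387 = -0.01135/0.00387 = -2.93.
Two-sided p-value ≈ 2·Φ(−2.931) = 0.0034, so at α = 0.1 we reject H₀.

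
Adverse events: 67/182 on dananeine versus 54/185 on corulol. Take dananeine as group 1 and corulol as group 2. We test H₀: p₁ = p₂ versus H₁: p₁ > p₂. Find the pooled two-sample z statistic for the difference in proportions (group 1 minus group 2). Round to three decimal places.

p̂₁ = 67/182 = 0.36813, p̂₂ = 54/185 = 0.29189.
Pooled p̂ = (67+54)/(182+185) = 121/367 = 0.32970.
SE = √(p̂(1−p̂)(1/n₁+1/n₂)) = √(0.32970·0.67030·0.0108999) = √(0.00240886) = 0.04908.
z = (0.36813 − 0.29189)/0.04908 = 0.07624/0.04908 = 1.553.
p-value = P(Z > 1.553) ≈ 0.0602.

z = 1.553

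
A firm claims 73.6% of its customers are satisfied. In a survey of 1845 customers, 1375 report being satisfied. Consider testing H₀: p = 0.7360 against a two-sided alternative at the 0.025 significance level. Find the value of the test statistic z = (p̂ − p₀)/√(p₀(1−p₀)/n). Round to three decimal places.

z = 0.902

p̂ = 1375/1845 = 0.745257.
Under H₀, SE = √(0.736·0.264/1845) = √(0.000105314) = 0.010262.
z = (0.745257 − 0.736)/0.010262 = 0.009257/0.010262 = 0.902.
p-value = 2·P(Z > 0.902) ≈ 0.3670; since p > α = 0.025, fail to reject H₀.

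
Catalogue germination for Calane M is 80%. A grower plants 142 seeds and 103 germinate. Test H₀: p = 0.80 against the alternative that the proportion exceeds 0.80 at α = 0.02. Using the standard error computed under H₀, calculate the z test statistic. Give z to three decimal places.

z = -2.224

p̂ = 103/142 ≈ 0.72535.
Standard error under H₀: √(0.8×0.2/142) = 0.03357.
z = (0.72535 − 0.8)/0.03357 = -0.07465/0.03357 = -2.224.
p-value = P(Z > -2.224) ≈ 0.9869; since p > α = 0.02, fail to reject H₀.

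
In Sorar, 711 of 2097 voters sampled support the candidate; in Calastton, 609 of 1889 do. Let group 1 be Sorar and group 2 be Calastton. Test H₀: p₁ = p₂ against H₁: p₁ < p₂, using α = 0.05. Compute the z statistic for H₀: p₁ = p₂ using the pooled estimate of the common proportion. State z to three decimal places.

z = 1.116

p̂₁ = 711/2097 = 0.339056, p̂₂ = 609/1889 = 0.322393.
Pooled p̂ = (711+609)/(2097+1889) = 1320/3986 = 0.331159.
SE = √(0.221493 × 0.00100625) = 0.014929.
z = (0.339056 − 0.322393)/0.014929 = 0.016663/0.014929 = 1.116.
p-value = P(Z < 1.116) ≈ 0.8678, so at α = 0.05 we fail to reject H₀.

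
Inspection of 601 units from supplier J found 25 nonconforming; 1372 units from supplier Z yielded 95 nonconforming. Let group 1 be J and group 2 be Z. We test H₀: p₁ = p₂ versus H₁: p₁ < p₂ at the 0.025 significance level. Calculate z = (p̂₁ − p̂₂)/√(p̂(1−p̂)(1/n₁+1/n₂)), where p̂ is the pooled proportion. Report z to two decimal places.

z = -2.36

p̂₁ = 25/601 ≈ 0.0416, p̂₂ = 95/1372 ≈ 0.0692.
Pooled p̂ = (25+95)/(601+1372) = 120/1973 = 0.0608.
SE = √(p̂(1−p̂)(1/n₁+1/n₂)) = √(0.0608·0.9392·0.00239276) = √(0.000136679) = 0.0117.
z = (0.0416 − 0.0692)/0.0117 = -0.0276/0.0117 = -2.36.
p-value = P(Z < -2.365) ≈ 0.0090, so at α = 0.025 we reject H₀.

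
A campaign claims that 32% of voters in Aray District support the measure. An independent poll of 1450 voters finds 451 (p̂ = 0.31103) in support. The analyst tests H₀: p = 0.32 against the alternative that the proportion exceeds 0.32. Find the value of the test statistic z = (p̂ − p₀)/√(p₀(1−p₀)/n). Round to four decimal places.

p̂ = 451/1450 ≈ 0.311034.
Standard error under H₀: √(0.32×0.68/1450) = 0.012250.
z = (0.311034 − 0.32)/0.012250 = -0.008966/0.012250 = -0.7319.

z = -0.7319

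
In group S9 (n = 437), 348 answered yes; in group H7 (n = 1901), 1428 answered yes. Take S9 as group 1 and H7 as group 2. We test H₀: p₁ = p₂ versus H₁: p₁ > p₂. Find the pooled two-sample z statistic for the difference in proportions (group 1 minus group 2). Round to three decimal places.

z = 1.992

p̂₁ = 348/437 ≈ 0.79634, p̂₂ = 1428/1901 ≈ 0.75118.
Pooled p̂ = (348+1428)/(437+1901) = 1776/2338 = 0.75962.
SE = √(p̂(1−p̂)(1/n₁+1/n₂)) = √(0.75962·0.24038·0.00281437) = √(0.000513891) = 0.02267.
z = (0.79634 − 0.75118)/0.02267 = 0.04516/0.02267 = 1.992.
p-value = P(Z > 1.992) ≈ 0.0232.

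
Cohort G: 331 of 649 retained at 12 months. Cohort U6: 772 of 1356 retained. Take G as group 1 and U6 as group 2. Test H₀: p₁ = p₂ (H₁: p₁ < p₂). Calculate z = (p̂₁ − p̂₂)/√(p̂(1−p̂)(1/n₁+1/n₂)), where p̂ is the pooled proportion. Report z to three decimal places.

z = -2.498

p̂₁ = 331/649 = 0.510015, p̂₂ = 772/1356 = 0.569322.
Pooled p̂ = (331+772)/(649+1356) = 1103/2005 = 0.550125.
SE = √(0.247488 × 0.0022783) = 0.023746.
z = (0.510015 − 0.569322)/0.023746 = -0.059307/0.023746 = -2.498.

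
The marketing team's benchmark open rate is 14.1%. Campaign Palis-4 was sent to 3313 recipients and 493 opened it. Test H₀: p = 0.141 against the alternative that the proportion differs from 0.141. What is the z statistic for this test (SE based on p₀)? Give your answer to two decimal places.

z = 1.29

p̂ = 493/3313 ≈ 0.14881.
Under H₀, SE = √(0.141·0.859/3313) = √(3.65587e-05) = 0.00605.
z = (0.14881 − 0.141)/0.00605 = 0.00781/0.00605 = 1.29.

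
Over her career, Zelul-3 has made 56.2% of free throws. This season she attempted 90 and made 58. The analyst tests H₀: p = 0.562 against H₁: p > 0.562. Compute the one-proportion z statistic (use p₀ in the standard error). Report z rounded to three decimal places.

p̂ = 58/90 = 0.64444.
Under H₀, SE = √(0.562·0.438/90) = √(0.00273507) = 0.05230.
z = (0.64444 − 0.562)/0.05230 = 0.08244/0.05230 = 1.576.

z = 1.576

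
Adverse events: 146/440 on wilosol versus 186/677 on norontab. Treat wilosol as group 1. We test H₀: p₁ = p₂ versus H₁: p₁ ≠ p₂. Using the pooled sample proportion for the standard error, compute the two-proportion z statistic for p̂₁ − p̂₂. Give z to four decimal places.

p̂₁ = 146/440 = 0.331818, p̂₂ = 186/677 = 0.274742.
Pooled p̂ = (146+186)/(440+677) = 332/1117 = 0.297225.
SE = √(0.208882 × 0.00374983) = 0.027987.
z = (0.331818 − 0.274742)/0.027987 = 0.057076/0.027987 = 2.0394.

z = 2.0394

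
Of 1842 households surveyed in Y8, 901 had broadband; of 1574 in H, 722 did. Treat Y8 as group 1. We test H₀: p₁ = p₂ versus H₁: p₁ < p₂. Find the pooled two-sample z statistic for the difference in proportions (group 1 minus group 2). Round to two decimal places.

z = 1.78

p̂₁ = 901/1842 = 0.4891, p̂₂ = 722/1574 = 0.4587.
Pooled p̂ = (901+722)/(1842+1574) = 1623/3416 = 0.4751.
SE = √(0.249381 × 0.00117821) = 0.0171.
z = (0.4891 − 0.4587)/0.0171 = 0.0304/0.0171 = 1.78.
p-value = P(Z < 1.776) ≈ 0.9621.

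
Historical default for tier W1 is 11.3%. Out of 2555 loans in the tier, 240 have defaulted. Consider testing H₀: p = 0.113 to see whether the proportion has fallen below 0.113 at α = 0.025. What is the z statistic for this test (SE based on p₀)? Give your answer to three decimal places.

p̂ = 240/2555 ≈ 0.093933.
SE = √(p₀(1−p₀)/n) = √(0.10023/2555) = 0.006263.
z = (0.093933 − 0.113)/0.006263 = -0.019067/0.006263 = -3.044.
p-value = P(Z < -3.044) ≈ 0.0012, so at α = 0.025 we reject H₀.

z = -3.044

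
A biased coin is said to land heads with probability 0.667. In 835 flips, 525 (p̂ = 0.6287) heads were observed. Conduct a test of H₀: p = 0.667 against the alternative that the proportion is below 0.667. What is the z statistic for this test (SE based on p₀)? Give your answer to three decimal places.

z = -2.346

p̂ = 525/835 ≈ 0.62874.
SE = √(p₀(1−p₀)/n) = √(0.22211/835) = 0.01631.
z = (0.62874 − 0.667)/0.01631 = -0.03826/0.01631 = -2.346.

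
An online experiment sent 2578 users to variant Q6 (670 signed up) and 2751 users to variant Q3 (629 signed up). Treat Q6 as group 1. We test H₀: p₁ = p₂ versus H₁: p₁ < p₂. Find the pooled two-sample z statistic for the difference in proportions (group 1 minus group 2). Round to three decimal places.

p̂₁ = 670/2578 ≈ 0.25989, p̂₂ = 629/2751 ≈ 0.22864.
Pooled p̂ = (670+629)/(2578+2751) = 1299/5329 = 0.24376.
SE = √(0.184341 × 0.000751402) = 0.01177.
z = (0.25989 − 0.22864)/0.01177 = 0.03125/0.01177 = 2.655.
p-value = P(Z < 2.655) ≈ 0.9960.

z = 2.655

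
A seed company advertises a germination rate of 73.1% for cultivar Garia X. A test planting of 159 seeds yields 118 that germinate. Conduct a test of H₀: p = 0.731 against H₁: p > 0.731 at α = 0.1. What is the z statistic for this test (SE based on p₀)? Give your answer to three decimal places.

z = 0.317

p̂ = 118/159 = 0.74214.
Under H₀, SE = √(0.731·0.269/159) = √(0.00123672) = 0.03517.
z = (0.74214 − 0.731)/0.03517 = 0.01114/0.03517 = 0.317.
p-value = P(Z > 0.317) ≈ 0.3757. With α = 0.1, fail to reject H₀.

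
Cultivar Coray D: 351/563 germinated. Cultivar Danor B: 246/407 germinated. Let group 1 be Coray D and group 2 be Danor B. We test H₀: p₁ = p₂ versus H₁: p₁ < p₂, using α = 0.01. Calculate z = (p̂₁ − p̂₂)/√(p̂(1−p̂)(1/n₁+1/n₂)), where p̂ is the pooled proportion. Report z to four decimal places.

z = 0.6010

p̂₁ = 351/563 = 0.623446, p̂₂ = 246/407 = 0.604423.
Pooled p̂ = (351+246)/(563+407) = 597/970 = 0.615464.
SE = √(0.236668 × 0.0042332) = 0.031652.
z = (0.623446 − 0.604423)/0.031652 = 0.019023/0.031652 = 0.6010.
p-value = P(Z < 0.601) ≈ 0.7261; since p > α = 0.01, fail to reject H₀.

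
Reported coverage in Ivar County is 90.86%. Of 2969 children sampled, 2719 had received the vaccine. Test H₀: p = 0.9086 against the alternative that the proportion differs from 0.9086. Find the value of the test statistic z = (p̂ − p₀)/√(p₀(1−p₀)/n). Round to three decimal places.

p̂ = 2719/2969 ≈ 0.91580.
SE = √(p₀(1−p₀)/n) = √(0.083046/2969) = 0.00529.
z = (0.91580 − 0.9086)/0.00529 = 0.00720/0.00529 = 1.361.
Two-sided p-value ≈ 2·Φ(−1.361) = 0.1736.

z = 1.361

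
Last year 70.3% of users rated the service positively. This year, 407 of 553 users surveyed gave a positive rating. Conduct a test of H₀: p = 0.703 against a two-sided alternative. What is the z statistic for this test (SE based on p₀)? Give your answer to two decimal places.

p̂ = 407/553 ≈ 0.7360.
Standard error under H₀: √(0.703×0.297/553) = 0.0194.
z = (0.7360 − 0.703)/0.0194 = 0.0330/0.0194 = 1.70.
p-value = 2·P(Z > 1.698) ≈ 0.0896.

z = 1.70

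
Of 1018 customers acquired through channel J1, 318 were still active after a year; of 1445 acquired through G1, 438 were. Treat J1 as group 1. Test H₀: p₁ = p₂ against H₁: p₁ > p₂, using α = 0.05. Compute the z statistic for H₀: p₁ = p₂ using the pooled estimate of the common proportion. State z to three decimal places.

z = 0.491

p̂₁ = 318/1018 = 0.31238, p̂₂ = 438/1445 = 0.30311.
Pooled p̂ = (318+438)/(1018+1445) = 756/2463 = 0.30694.
SE = √(0.212729 × 0.00167436) = 0.01887.
z = (0.31238 − 0.30311)/0.01887 = 0.00927/0.01887 = 0.491.
p-value = P(Z > 0.491) ≈ 0.3118, so at α = 0.05 we fail to reject H₀.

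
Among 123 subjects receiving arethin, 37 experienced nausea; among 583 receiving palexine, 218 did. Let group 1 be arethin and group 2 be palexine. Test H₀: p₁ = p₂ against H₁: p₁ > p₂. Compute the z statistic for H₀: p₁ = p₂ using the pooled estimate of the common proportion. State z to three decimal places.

p̂₁ = 37/123 = 0.30081, p̂₂ = 218/583 = 0.37393.
Pooled p̂ = (37+218)/(123+583) = 255/706 = 0.36119.
SE = √(0.230732 × 0.00984535) = 0.04766.
z = (0.30081 − 0.37393)/0.04766 = -0.07312/0.04766 = -1.534.

z = -1.534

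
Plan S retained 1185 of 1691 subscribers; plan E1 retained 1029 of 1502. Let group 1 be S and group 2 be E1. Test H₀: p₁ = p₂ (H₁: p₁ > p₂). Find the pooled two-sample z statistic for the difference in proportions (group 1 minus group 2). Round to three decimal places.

p̂₁ = 1185/1691 ≈ 0.70077, p̂₂ = 1029/1502 ≈ 0.68509.
Pooled p̂ = (1185+1029)/(1691+1502) = 2214/3193 = 0.69339.
SE = √(p̂(1−p̂)(1/n₁+1/n₂)) = √(0.69339·0.30661·0.00125715) = √(0.000267269) = 0.01635.
z = (0.70077 − 0.68509)/0.01635 = 0.01568/0.01635 = 0.959.

z = 0.959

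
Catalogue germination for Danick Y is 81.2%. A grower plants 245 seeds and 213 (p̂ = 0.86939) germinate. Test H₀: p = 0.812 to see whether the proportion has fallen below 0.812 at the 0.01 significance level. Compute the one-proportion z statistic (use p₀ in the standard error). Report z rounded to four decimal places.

p̂ = 213/245 = 0.869388.
Under H₀, SE = √(0.812·0.188/245) = √(0.000623086) = 0.024962.
z = (0.869388 − 0.812)/0.024962 = 0.057388/0.024962 = 2.2990.
p-value = P(Z < 2.299) ≈ 0.9892. With α = 0.01, fail to reject H₀.

z = 2.2990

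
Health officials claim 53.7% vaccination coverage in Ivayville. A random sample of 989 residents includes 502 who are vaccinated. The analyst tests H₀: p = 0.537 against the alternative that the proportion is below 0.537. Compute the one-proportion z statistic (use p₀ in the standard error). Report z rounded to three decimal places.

z = -1.855

p̂ = 502/989 = 0.50758.
Standard error under H₀: √(0.537×0.463/989) = 0.01586.
z = (0.50758 − 0.537)/0.01586 = -0.02942/0.01586 = -1.855.
p-value = P(Z < -1.855) ≈ 0.0318.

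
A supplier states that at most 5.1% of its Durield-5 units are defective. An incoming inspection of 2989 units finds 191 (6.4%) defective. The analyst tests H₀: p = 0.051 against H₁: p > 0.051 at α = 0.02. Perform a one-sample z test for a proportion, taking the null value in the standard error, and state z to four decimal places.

p̂ = 191/2989 = 0.063901.
Under H₀, SE = √(0.051·0.949/2989) = √(1.61924e-05) = 0.004024.
z = (0.063901 − 0.051)/0.004024 = 0.012901/0.004024 = 3.2060.
p-value = P(Z > 3.206) ≈ 0.0007, so at α = 0.02 we reject H₀.

z = 3.2060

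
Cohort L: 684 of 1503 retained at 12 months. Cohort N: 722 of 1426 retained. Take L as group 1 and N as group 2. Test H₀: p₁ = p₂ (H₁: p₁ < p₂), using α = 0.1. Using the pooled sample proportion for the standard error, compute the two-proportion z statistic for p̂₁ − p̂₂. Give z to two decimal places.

z = -2.77

p̂₁ = 684/1503 ≈ 0.4551, p̂₂ = 722/1426 ≈ 0.5063.
Pooled p̂ = (684+722)/(1503+1426) = 1406/2929 = 0.4800.
SE = √(0.249601 × 0.0013666) = 0.0185.
z = (0.4551 − 0.5063)/0.0185 = -0.0512/0.0185 = -2.77.
p-value = P(Z < -2.773) ≈ 0.0028, so at α = 0.1 we reject H₀.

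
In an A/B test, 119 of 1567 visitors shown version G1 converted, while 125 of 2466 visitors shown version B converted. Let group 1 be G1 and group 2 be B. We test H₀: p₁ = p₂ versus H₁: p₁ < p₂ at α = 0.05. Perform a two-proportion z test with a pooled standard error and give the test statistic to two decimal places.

z = 3.28

p̂₁ = 119/1567 ≈ 0.07594, p̂₂ = 125/2466 ≈ 0.05069.
Pooled p̂ = (119+125)/(1567+2466) = 244/4033 = 0.06050.
SE = √(0.0568405 × 0.00104368) = 0.00770.
z = (0.07594 − 0.05069)/0.00770 = 0.02525/0.00770 = 3.28.
p-value = P(Z < 3.279) ≈ 0.9995. With α = 0.05, fail to reject H₀.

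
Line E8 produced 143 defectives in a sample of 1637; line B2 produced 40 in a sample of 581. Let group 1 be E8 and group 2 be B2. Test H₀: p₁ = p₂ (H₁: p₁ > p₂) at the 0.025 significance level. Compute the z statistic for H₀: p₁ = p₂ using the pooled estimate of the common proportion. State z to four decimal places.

p̂₁ = 143/1637 ≈ 0.0873549, p̂₂ = 40/581 ≈ 0.0688468.
Pooled p̂ = (143+40)/(1637+581) = 183/2218 = 0.0825068.
SE = √(p̂(1−p̂)(1/n₁+1/n₂)) = √(0.0825068·0.9174932·0.00233204) = √(0.000176534) = 0.0132866.
z = (0.0873549 − 0.0688468)/0.0132866 = 0.0185081/0.0132866 = 1.3930.
p-value = P(Z > 1.393) ≈ 0.0818; since p > α = 0.025, fail to reject H₀.

z = 1.3930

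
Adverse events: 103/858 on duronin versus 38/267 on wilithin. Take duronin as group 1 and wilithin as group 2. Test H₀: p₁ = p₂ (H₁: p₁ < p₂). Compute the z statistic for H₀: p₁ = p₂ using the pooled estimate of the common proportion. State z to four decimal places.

z = -0.9601

p̂₁ = 103/858 = 0.1200466, p̂₂ = 38/267 = 0.1423221.
Pooled p̂ = (103+38)/(858+267) = 141/1125 = 0.1253333.
SE = √(p̂(1−p̂)(1/n₁+1/n₂)) = √(0.1253333·0.8746667·0.00491082) = √(0.000538348) = 0.0232023.
z = (0.1200466 − 0.1423221)/0.0232023 = -0.0222755/0.0232023 = -0.9601.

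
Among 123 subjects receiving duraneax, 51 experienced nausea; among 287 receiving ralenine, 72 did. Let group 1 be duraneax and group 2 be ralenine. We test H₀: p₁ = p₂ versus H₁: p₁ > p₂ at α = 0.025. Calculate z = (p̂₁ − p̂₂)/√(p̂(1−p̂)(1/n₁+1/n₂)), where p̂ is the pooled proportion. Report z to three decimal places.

z = 3.316

p̂₁ = 51/123 = 0.41463, p̂₂ = 72/287 = 0.25087.
Pooled p̂ = (51+72)/(123+287) = 123/410 = 0.30000.
SE = √(p̂(1−p̂)(1/n₁+1/n₂)) = √(0.30000·0.70000·0.0116144) = √(0.00243902) = 0.04939.
z = (0.41463 − 0.25087)/0.04939 = 0.16376/0.04939 = 3.316.
p-value = P(Z > 3.316) ≈ 0.0005, so at α = 0.025 we reject H₀.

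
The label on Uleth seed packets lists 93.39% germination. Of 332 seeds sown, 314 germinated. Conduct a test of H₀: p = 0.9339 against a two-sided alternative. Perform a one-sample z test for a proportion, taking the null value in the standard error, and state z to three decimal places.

z = 0.871

p̂ = 314/332 = 0.94578.
Under H₀, SE = √(0.9339·0.0661/332) = √(0.000185936) = 0.01364.
z = (0.94578 − 0.9339)/0.01364 = 0.01188/0.01364 = 0.871.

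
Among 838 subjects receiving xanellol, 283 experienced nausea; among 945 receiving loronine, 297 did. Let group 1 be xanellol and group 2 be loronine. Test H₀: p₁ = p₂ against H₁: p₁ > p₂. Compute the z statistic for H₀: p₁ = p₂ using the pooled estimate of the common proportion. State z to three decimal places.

p̂₁ = 283/838 = 0.33771, p̂₂ = 297/945 = 0.31429.
Pooled p̂ = (283+297)/(838+945) = 580/1783 = 0.32529.
SE = √(0.219478 × 0.00225152) = 0.02223.
z = (0.33771 − 0.31429)/0.02223 = 0.02342/0.02223 = 1.054.

z = 1.054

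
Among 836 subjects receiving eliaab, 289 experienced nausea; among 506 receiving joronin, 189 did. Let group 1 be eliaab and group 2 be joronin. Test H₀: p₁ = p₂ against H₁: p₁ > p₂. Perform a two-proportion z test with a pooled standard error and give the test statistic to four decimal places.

p̂₁ = 289/836 ≈ 0.345694, p̂₂ = 189/506 ≈ 0.373518.
Pooled p̂ = (289+189)/(836+506) = 478/1342 = 0.356185.
SE = √(0.229317 × 0.00317246) = 0.026972.
z = (0.345694 − 0.373518)/0.026972 = -0.027824/0.026972 = -1.0316.
p-value = P(Z > -1.032) ≈ 0.8489.

z = -1.0316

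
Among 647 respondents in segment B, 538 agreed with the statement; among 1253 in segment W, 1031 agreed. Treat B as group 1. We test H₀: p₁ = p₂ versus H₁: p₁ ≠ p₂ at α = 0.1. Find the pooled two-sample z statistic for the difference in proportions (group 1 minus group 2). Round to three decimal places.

z = 0.474

p̂₁ = 538/647 = 0.83153, p̂₂ = 1031/1253 = 0.82283.
Pooled p̂ = (538+1031)/(647+1253) = 1569/1900 = 0.82579.
SE = √(0.143861 × 0.00234368) = 0.01836.
z = (0.83153 − 0.82283)/0.01836 = 0.00870/0.01836 = 0.474.
Two-sided p-value ≈ 2·Φ(−0.474) = 0.6354; since p > α = 0.1, fail to reject H₀.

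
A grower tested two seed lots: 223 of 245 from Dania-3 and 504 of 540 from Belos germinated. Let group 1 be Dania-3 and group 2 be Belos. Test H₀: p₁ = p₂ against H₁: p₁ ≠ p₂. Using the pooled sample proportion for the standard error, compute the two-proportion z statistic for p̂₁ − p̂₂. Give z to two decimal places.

z = -1.15

p̂₁ = 223/245 ≈ 0.9102, p̂₂ = 504/540 ≈ 0.9333.
Pooled p̂ = (223+504)/(245+540) = 727/785 = 0.9261.
SE = √(p̂(1−p̂)(1/n₁+1/n₂)) = √(0.9261·0.0739·0.00593348) = √(0.000406006) = 0.0201.
z = (0.9102 − 0.9333)/0.0201 = -0.0231/0.0201 = -1.15.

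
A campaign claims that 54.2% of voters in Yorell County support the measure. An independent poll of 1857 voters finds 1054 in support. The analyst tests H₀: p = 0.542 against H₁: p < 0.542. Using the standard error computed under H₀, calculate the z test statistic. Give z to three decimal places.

p̂ = 1054/1857 = 0.56758.
Standard error under H₀: √(0.542×0.458/1857) = 0.01156.
z = (0.56758 − 0.542)/0.01156 = 0.02558/0.01156 = 2.213.
p-value = P(Z < 2.213) ≈ 0.9865.

z = 2.213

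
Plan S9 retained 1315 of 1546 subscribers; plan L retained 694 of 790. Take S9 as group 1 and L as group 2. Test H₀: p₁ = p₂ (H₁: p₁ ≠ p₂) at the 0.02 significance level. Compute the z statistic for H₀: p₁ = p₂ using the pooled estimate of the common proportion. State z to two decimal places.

z = -1.84

p̂₁ = 1315/1546 = 0.8506, p̂₂ = 694/790 = 0.8785.
Pooled p̂ = (1315+694)/(1546+790) = 2009/2336 = 0.8600.
SE = √(0.120388 × 0.00191265) = 0.0152.
z = (0.8506 − 0.8785)/0.0152 = -0.0279/0.0152 = -1.84.
p-value = 2·P(Z > 1.839) ≈ 0.0660. With α = 0.02, fail to reject H₀.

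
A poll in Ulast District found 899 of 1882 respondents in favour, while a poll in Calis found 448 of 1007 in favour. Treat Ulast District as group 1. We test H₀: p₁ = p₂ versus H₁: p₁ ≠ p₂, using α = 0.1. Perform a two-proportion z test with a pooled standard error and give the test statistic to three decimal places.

z = 1.684

p̂₁ = 899/1882 ≈ 0.477683, p̂₂ = 448/1007 ≈ 0.444886.
Pooled p̂ = (899+448)/(1882+1007) = 1347/2889 = 0.466251.
SE = √(0.248861 × 0.0015244) = 0.019477.
z = (0.477683 − 0.444886)/0.019477 = 0.032797/0.019477 = 1.684.
p-value = 2·P(Z > 1.684) ≈ 0.0922. With α = 0.1, reject H₀.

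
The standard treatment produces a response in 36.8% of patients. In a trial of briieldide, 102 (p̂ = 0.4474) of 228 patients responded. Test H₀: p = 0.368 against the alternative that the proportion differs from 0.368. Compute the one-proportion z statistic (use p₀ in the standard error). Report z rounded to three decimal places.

p̂ = 102/228 = 0.44737.
Standard error under H₀: √(0.368×0.632/228) = 0.03194.
z = (0.44737 − 0.368)/0.03194 = 0.07937/0.03194 = 2.485.

z = 2.485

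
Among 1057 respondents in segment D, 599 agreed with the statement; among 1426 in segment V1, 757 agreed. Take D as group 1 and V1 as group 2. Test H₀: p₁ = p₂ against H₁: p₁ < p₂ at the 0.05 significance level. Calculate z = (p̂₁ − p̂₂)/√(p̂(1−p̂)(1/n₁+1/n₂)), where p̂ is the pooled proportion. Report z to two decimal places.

z = 1.77

p̂₁ = 599/1057 = 0.5667, p̂₂ = 757/1426 = 0.5309.
Pooled p̂ = (599+757)/(1057+1426) = 1356/2483 = 0.5461.
SE = √(p̂(1−p̂)(1/n₁+1/n₂)) = √(0.5461·0.4539·0.00164734) = √(0.000408331) = 0.0202.
z = (0.5667 − 0.5309)/0.0202 = 0.0358/0.0202 = 1.77.
p-value = P(Z < 1.774) ≈ 0.9619; since p > α = 0.05, fail to reject H₀.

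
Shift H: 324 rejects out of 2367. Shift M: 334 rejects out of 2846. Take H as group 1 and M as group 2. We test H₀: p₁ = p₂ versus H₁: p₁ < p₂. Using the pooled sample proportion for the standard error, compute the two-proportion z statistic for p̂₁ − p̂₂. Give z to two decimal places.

z = 2.11

p̂₁ = 324/2367 = 0.13688, p̂₂ = 334/2846 = 0.11736.
Pooled p̂ = (324+334)/(2367+2846) = 658/5213 = 0.12622.
SE = √(0.110291 × 0.000773846) = 0.00924.
z = (0.13688 − 0.11736)/0.00924 = 0.01952/0.00924 = 2.11.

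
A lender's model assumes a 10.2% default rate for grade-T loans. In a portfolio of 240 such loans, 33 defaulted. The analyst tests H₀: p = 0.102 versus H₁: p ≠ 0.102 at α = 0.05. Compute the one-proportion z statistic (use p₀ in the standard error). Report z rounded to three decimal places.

p̂ = 33/240 = 0.13750.
Under H₀, SE = √(0.102·0.898/240) = √(0.00038165) = 0.01954.
z = (0.13750 − 0.102)/0.01954 = 0.03550/0.01954 = 1.817.
p-value = 2·P(Z > 1.817) ≈ 0.0692; since p > α = 0.05, fail to reject H₀.

z = 1.817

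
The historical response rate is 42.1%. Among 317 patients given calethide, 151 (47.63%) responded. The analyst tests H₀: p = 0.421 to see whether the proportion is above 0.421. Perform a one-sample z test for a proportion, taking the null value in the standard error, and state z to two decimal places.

p̂ = 151/317 = 0.4763.
Standard error under H₀: √(0.421×0.579/317) = 0.0277.
z = (0.4763 − 0.421)/0.0277 = 0.0553/0.0277 = 2.00.

z = 2.00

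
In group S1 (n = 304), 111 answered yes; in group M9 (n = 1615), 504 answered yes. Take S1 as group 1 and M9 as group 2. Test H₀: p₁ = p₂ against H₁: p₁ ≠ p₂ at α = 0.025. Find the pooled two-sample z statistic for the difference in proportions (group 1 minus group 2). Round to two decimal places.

p̂₁ = 111/304 = 0.3651, p̂₂ = 504/1615 = 0.3121.
Pooled p̂ = (111+504)/(304+1615) = 615/1919 = 0.3205.
SE = √(p̂(1−p̂)(1/n₁+1/n₂)) = √(0.3205·0.6795·0.00390867) = √(0.0008512) = 0.0292.
z = (0.3651 − 0.3121)/0.0292 = 0.0530/0.0292 = 1.82.
p-value = 2·P(Z > 1.819) ≈ 0.0690, so at α = 0.025 we fail to reject H₀.

z = 1.82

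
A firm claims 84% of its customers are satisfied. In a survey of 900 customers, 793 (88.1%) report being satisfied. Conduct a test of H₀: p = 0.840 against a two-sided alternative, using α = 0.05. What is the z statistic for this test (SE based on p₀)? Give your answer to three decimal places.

z = 3.364

p̂ = 793/900 ≈ 0.88111.
Standard error under H₀: √(0.84×0.16/900) = 0.01222.
z = (0.88111 − 0.84)/0.01222 = 0.04111/0.01222 = 3.364.
p-value = 2·P(Z > 3.364) ≈ 0.0008; since p < α = 0.05, reject H₀.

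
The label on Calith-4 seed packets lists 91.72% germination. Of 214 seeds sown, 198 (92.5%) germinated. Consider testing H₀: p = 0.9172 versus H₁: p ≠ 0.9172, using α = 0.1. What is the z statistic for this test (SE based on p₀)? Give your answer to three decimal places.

z = 0.426

p̂ = 198/214 ≈ 0.92523.
Under H₀, SE = √(0.9172·0.0828/214) = √(0.000354879) = 0.01884.
z = (0.92523 − 0.9172)/0.01884 = 0.00803/0.01884 = 0.426.
p-value = 2·P(Z > 0.426) ≈ 0.6698, so at α = 0.1 we fail to reject H₀.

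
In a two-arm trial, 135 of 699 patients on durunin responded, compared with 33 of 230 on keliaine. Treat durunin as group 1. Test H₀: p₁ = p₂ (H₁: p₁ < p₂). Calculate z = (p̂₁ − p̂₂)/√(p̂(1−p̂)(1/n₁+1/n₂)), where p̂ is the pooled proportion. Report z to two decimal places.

z = 1.70

p̂₁ = 135/699 = 0.19313, p̂₂ = 33/230 = 0.14348.
Pooled p̂ = (135+33)/(699+230) = 168/929 = 0.18084.
SE = √(0.148137 × 0.00577844) = 0.02926.
z = (0.19313 − 0.14348)/0.02926 = 0.04965/0.02926 = 1.70.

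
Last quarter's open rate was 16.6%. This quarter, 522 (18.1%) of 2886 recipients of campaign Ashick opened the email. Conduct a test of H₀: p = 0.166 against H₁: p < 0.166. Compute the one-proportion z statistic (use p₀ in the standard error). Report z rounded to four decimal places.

p̂ = 522/2886 = 0.180873.
Under H₀, SE = √(0.166·0.834/2886) = √(4.79709e-05) = 0.006926.
z = (0.180873 − 0.166)/0.006926 = 0.014873/0.006926 = 2.1474.
p-value = P(Z < 2.147) ≈ 0.9841.

z = 2.1474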